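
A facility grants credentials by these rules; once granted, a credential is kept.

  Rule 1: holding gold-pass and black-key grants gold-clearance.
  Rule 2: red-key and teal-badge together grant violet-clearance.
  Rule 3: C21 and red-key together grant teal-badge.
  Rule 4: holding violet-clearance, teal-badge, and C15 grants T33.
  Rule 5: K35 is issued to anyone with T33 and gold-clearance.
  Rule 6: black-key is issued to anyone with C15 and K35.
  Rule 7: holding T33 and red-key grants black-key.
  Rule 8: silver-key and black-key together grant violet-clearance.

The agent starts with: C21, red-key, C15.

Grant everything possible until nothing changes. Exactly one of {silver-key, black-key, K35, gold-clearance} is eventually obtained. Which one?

Holding C21 and red-key grants teal-badge (Rule 3).
Holding red-key and teal-badge grants violet-clearance (Rule 2).
Holding violet-clearance, teal-badge, and C15 grants T33 (Rule 4).
Holding T33 and red-key grants black-key (Rule 7).
K35 would need T33 and gold-clearance (Rule 5), but gold-clearance is never granted. gold-clearance would need gold-pass and black-key (Rule 1), but gold-pass is never granted. No rule produces silver-key, and it is not given.

black-key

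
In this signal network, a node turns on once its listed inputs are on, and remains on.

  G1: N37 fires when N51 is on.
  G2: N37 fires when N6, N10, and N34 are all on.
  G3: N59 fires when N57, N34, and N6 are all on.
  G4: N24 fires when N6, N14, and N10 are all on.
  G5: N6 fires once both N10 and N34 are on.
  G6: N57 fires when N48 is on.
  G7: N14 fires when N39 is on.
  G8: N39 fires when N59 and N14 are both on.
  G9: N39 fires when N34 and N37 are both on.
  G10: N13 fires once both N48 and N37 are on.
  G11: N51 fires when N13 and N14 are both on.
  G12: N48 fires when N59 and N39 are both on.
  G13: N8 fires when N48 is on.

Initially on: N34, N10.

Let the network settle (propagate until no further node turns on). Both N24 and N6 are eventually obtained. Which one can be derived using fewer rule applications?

N6: N10 and N34 are on, so N6 fires (G5). [1 rule application]
N24: G5: N10 and N34 on → N6 on. N6, N10, and N34 are on, so N37 fires (G2). N34 and N37 are on, so N39 fires (G9). G7: N39 on → N14 on. N6, N14, and N10 are on, so N24 fires (G4). [5 rule applications]
N6 needs fewer.

N6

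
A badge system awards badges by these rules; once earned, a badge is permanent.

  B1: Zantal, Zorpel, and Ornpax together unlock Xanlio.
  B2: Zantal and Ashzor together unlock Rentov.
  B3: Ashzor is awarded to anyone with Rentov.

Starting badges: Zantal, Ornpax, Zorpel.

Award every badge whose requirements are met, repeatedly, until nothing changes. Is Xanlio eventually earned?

Yes

With Zantal, Zorpel, and Ornpax, Xanlio is earned (B1).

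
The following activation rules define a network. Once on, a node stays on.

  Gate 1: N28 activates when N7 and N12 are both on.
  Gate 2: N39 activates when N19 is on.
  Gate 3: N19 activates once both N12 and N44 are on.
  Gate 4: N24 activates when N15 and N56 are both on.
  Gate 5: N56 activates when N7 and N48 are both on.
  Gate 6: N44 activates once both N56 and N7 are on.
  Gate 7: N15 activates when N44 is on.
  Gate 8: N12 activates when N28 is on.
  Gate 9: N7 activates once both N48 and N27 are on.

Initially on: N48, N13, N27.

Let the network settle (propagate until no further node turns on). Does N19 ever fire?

No

N19 would need N12 and N44 (Gate 3), but N12 never turns on.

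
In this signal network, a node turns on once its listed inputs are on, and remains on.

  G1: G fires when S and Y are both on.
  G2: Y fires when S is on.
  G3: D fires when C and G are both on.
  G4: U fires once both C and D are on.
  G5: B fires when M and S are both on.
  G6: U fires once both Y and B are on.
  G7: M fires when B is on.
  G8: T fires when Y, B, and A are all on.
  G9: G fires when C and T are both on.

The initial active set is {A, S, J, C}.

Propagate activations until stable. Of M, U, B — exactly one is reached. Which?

G2: S on → Y on.
S and Y are on, so G fires (G1).
C and G are on, so D fires (G3).
C and D are on, so U fires (G4).
B would need M and S (G5), but M never turns on. M would need B (G7), but B never turns on.

U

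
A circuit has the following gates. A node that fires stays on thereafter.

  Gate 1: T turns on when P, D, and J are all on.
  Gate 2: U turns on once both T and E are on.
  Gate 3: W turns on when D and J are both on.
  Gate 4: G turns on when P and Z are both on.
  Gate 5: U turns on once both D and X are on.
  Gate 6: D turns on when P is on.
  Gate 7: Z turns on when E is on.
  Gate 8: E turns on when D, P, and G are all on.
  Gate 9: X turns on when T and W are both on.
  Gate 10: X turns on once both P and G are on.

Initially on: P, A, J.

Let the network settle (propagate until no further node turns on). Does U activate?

Yes

Gate 6: P on → D on.
P, D, and J are on, so T turns on (Gate 1).
D and J are on, so W turns on (Gate 3).
Gate 9: T and W on → X on.
Gate 5: D and X on → U on.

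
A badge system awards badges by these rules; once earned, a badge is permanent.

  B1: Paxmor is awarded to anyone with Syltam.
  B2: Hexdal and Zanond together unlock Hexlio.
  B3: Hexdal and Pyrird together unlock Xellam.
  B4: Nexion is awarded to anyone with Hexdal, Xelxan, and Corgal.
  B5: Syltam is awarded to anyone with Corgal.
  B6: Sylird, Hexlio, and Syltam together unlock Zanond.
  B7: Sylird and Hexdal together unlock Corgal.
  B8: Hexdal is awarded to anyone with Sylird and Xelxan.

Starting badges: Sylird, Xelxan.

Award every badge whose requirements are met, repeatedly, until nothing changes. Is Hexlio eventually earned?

Hexlio would need Hexdal and Zanond (B2), but Zanond is never earned.

No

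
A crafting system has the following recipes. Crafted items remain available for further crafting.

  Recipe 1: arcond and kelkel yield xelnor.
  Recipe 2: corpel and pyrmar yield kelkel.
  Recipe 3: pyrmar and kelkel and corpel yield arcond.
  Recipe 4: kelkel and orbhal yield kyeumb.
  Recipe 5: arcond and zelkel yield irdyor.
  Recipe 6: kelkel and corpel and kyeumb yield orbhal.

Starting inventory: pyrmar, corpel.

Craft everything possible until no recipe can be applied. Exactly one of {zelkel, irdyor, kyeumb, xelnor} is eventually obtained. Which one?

xelnor

corpel and pyrmar → kelkel (Recipe 2).
pyrmar and kelkel and corpel → arcond (Recipe 3).
Using Recipe 1, arcond and kelkel make xelnor.
No rule produces zelkel, and it is not given. irdyor would need arcond and zelkel (Recipe 5), but zelkel is never obtained. kyeumb would need kelkel and orbhal (Recipe 4), but orbhal is never obtained.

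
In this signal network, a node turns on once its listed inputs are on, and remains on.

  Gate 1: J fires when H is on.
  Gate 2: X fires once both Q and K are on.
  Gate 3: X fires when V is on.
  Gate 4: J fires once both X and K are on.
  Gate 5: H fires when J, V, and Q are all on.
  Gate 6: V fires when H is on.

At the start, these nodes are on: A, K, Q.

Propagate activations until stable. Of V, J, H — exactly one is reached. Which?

Q and K are on, so X fires (Gate 2).
Gate 4: X and K on → J on.
V would need H (Gate 6), but H never turns on. H would need J, V, and Q (Gate 5), but V never turns on.

J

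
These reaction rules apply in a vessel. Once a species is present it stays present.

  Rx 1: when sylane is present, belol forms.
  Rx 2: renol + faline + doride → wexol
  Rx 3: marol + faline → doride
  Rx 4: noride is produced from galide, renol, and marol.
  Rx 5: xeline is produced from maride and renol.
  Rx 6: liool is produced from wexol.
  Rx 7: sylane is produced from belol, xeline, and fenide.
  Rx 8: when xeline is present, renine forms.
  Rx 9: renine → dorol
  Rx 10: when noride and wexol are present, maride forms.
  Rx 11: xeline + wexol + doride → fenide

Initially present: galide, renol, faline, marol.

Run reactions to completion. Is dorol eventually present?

marol and faline present → doride forms (Rx 3).
galide, renol, and marol present → noride forms (Rx 4).
renol, faline, and doride present → wexol forms (Rx 2).
noride and wexol present → maride forms (Rx 10).
maride and renol present → xeline forms (Rx 5).
xeline present → renine forms (Rx 8).
renine present → dorol forms (Rx 9).

Yes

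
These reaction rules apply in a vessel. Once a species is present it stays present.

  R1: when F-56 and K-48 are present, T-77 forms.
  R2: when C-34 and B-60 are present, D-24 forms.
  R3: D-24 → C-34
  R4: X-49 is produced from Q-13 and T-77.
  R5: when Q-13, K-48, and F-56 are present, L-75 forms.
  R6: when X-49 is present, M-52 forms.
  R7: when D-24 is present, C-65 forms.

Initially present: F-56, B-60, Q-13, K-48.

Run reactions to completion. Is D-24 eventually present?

No

D-24 would need C-34 and B-60 (R2), but C-34 never forms.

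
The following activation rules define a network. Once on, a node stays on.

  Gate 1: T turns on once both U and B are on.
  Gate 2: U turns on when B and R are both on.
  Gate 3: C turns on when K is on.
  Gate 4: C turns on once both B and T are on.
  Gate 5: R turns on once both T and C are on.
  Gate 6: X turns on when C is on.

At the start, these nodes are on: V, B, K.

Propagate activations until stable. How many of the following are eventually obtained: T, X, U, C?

2

Gate 3: K on → C on.
C is on, so X turns on (Gate 6).
T would need U and B (Gate 1), but U never turns on.
X: reached.
U would need B and R (Gate 2), but R never turns on.
C: reached.
Reached: X and C — 2 of the 4.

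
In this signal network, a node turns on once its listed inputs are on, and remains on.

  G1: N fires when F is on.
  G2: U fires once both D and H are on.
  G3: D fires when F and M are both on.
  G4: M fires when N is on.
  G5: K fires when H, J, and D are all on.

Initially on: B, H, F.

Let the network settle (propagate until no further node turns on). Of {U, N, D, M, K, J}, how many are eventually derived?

F is on, so N fires (G1).
N is on, so M fires (G4).
F and M are on, so D fires (G3).
D and H are on, so U fires (G2).
U: reached.
N: reached.
D: reached.
M: reached.
K would need H, J, and D (G5), but J never turns on.
No rule produces J, and it is not given.
Reached: U, N, D, and M — 4 of the 6.

4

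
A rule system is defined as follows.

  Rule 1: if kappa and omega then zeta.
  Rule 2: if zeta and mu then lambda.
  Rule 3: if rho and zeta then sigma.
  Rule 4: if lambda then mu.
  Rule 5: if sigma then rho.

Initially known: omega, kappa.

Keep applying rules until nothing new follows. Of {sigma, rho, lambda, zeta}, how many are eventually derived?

1

From kappa and omega, Rule 1 gives zeta.
sigma would need rho and zeta (Rule 3), but rho is never established.
rho would need sigma (Rule 5), but sigma is never established.
lambda would need zeta and mu (Rule 2), but mu is never established.
zeta: reached.
Reached: zeta — 1 of the 4.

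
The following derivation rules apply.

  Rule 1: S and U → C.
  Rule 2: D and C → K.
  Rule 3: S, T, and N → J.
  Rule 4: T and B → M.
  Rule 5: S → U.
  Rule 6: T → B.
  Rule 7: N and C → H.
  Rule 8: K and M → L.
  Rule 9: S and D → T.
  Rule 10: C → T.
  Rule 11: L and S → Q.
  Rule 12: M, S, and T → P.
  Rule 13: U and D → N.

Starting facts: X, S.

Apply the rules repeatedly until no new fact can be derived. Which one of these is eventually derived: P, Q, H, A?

S holds, so U follows (Rule 5).
From S and U, Rule 1 gives C.
C holds, so T follows (Rule 10).
T holds, so B follows (Rule 6).
From T and B, Rule 4 gives M.
M, S, and T hold, so P follows (Rule 12).
H would need N and C (Rule 7), but N is never established. No rule produces A, and it is not given. Q would need L and S (Rule 11), but L is never established.

P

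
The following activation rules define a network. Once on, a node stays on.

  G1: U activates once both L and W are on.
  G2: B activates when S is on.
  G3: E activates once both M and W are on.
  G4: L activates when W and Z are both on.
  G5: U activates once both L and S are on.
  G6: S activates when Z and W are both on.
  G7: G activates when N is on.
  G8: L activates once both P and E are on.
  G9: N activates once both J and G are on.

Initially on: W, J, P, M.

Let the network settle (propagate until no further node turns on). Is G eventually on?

G would need N (G7), but N never turns on.

No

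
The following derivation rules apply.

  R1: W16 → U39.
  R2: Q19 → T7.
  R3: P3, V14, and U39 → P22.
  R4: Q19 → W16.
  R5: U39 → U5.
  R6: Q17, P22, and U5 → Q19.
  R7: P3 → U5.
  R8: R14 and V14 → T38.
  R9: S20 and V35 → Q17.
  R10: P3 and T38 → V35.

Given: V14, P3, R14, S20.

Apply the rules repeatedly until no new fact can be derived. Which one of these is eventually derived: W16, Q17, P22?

Q17

From R14 and V14, R8 gives T38.
From P3 and T38, R10 gives V35.
S20 and V35 hold, so Q17 follows (R9).
P22 would need P3, V14, and U39 (R3), but U39 is never established. W16 would need Q19 (R4), but Q19 is never established.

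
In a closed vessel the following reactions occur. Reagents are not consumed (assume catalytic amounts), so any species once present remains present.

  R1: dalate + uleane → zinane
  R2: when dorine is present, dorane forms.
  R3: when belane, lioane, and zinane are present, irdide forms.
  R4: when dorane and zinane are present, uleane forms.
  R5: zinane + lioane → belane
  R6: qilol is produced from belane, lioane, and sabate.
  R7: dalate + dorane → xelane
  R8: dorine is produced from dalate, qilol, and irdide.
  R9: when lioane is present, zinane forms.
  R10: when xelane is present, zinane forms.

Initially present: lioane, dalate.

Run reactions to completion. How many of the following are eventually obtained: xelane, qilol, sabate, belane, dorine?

1

lioane present → zinane forms (R9).
zinane and lioane present → belane forms (R5).
xelane would need dalate and dorane (R7), but dorane never forms.
qilol would need belane, lioane, and sabate (R6), but sabate never forms.
No rule produces sabate, and it is not given.
belane: reached.
dorine would need dalate, qilol, and irdide (R8), but qilol never forms.
Reached: belane — 1 of the 5.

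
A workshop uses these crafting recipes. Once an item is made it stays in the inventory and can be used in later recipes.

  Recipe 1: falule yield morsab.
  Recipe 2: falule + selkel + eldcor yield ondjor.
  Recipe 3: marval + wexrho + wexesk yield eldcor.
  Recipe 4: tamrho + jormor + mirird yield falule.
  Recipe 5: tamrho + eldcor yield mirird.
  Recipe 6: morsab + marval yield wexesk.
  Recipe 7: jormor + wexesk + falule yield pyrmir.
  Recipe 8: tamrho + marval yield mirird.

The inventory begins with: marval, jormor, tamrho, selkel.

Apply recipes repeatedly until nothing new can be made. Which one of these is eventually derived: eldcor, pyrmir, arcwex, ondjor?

Using Recipe 8, tamrho and marval make mirird.
Using Recipe 4, tamrho, jormor, and mirird make falule.
falule → morsab (Recipe 1).
Using Recipe 6, morsab and marval make wexesk.
Using Recipe 7, jormor, wexesk, and falule make pyrmir.
No rule produces arcwex, and it is not given. ondjor would need falule, selkel, and eldcor (Recipe 2), but eldcor is never obtained. eldcor would need marval, wexrho, and wexesk (Recipe 3), but wexrho is never obtained.

pyrmir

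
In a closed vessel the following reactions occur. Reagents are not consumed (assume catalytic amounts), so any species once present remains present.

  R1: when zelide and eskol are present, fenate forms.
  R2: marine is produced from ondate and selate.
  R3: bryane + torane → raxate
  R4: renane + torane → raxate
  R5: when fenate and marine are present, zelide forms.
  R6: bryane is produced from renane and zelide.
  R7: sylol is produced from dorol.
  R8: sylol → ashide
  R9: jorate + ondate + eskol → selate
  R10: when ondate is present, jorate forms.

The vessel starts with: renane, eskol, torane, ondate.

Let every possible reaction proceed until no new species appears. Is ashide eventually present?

No

ashide would need sylol (R8), but sylol never forms.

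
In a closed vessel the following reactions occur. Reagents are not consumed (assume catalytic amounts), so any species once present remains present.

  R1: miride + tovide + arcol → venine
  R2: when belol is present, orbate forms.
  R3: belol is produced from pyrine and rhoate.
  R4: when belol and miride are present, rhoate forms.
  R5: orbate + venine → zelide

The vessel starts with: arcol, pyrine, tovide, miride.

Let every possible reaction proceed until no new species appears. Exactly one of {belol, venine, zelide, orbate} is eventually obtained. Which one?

miride, tovide, and arcol present → venine forms (R1).
orbate would need belol (R2), but belol never forms. belol would need pyrine and rhoate (R3), but rhoate never forms. zelide would need orbate and venine (R5), but orbate never forms.

venine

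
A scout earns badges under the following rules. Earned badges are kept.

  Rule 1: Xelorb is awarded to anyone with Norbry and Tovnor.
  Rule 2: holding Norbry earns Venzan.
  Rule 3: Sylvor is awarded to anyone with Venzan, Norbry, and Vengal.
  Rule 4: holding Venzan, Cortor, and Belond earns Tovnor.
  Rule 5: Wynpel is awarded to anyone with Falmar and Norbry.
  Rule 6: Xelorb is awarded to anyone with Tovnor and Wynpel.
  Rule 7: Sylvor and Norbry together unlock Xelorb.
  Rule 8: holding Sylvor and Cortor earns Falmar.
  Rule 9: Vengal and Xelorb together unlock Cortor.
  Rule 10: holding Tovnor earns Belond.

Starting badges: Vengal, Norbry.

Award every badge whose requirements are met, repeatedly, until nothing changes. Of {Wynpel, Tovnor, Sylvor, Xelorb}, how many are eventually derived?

With Norbry, Venzan is earned (Rule 2).
With Venzan, Norbry, and Vengal, Sylvor is earned (Rule 3).
With Sylvor and Norbry, Xelorb is earned (Rule 7).
With Vengal and Xelorb, Cortor is earned (Rule 9).
With Sylvor and Cortor, Falmar is earned (Rule 8).
With Falmar and Norbry, Wynpel is earned (Rule 5).
Wynpel: reached.
Tovnor would need Venzan, Cortor, and Belond (Rule 4), but Belond is never earned.
Sylvor: reached.
Xelorb: reached.
Reached: Wynpel, Sylvor, and Xelorb — 3 of the 4.

3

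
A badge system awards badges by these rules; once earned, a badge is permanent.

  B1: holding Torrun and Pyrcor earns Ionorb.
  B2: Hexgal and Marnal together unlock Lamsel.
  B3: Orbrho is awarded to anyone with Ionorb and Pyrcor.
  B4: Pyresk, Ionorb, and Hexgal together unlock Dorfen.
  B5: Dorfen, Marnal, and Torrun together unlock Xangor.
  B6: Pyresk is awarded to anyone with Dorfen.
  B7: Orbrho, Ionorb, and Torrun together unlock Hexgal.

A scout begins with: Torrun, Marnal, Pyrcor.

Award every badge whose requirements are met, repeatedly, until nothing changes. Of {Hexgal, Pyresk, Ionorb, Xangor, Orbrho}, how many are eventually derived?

3

With Torrun and Pyrcor, Ionorb is earned (B1).
With Ionorb and Pyrcor, Orbrho is earned (B3).
With Orbrho, Ionorb, and Torrun, Hexgal is earned (B7).
Hexgal: reached.
Pyresk would need Dorfen (B6), but Dorfen is never earned.
Ionorb: reached.
Xangor would need Dorfen, Marnal, and Torrun (B5), but Dorfen is never earned.
Orbrho: reached.
Reached: Hexgal, Ionorb, and Orbrho — 3 of the 5.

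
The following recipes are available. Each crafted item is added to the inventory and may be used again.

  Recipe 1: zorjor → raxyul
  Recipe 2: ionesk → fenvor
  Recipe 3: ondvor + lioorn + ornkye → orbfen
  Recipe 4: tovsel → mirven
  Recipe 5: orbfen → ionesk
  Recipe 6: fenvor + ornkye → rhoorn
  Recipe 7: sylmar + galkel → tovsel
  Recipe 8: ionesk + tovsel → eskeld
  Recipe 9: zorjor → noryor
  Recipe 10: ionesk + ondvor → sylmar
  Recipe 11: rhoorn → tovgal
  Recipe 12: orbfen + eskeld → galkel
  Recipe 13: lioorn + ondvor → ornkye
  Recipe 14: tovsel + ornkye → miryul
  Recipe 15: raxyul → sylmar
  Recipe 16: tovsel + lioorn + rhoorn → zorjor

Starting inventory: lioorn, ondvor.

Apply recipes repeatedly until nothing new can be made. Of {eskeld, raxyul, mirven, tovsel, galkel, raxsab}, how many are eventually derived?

0

eskeld would need ionesk and tovsel (Recipe 8), but tovsel is never obtained.
raxyul would need zorjor (Recipe 1), but zorjor is never obtained.
mirven would need tovsel (Recipe 4), but tovsel is never obtained.
tovsel would need sylmar and galkel (Recipe 7), but galkel is never obtained.
galkel would need orbfen and eskeld (Recipe 12), but eskeld is never obtained.
No rule produces raxsab, and it is not given.
None of the 6 are reached.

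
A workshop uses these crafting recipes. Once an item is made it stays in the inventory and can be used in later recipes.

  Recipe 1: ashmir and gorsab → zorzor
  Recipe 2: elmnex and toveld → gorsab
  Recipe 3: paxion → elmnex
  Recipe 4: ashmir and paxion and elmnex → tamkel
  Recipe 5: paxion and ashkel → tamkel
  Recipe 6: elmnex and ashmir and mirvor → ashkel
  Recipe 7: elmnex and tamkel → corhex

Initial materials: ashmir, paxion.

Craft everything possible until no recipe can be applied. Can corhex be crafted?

Yes

paxion → elmnex (Recipe 3).
ashmir and paxion and elmnex → tamkel (Recipe 4).
Using Recipe 7, elmnex and tamkel make corhex.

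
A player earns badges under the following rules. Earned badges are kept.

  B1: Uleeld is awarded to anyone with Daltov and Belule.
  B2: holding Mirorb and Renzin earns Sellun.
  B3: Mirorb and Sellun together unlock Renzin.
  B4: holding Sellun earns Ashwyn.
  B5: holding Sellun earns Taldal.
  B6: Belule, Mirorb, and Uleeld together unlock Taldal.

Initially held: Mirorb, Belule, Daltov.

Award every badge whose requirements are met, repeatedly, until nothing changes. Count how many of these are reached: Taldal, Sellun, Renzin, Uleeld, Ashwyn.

With Daltov and Belule, Uleeld is earned (B1).
With Belule, Mirorb, and Uleeld, Taldal is earned (B6).
Taldal: reached.
Sellun would need Mirorb and Renzin (B2), but Renzin is never earned.
Renzin would need Mirorb and Sellun (B3), but Sellun is never earned.
Uleeld: reached.
Ashwyn would need Sellun (B4), but Sellun is never earned.
Reached: Taldal and Uleeld — 2 of the 5.

2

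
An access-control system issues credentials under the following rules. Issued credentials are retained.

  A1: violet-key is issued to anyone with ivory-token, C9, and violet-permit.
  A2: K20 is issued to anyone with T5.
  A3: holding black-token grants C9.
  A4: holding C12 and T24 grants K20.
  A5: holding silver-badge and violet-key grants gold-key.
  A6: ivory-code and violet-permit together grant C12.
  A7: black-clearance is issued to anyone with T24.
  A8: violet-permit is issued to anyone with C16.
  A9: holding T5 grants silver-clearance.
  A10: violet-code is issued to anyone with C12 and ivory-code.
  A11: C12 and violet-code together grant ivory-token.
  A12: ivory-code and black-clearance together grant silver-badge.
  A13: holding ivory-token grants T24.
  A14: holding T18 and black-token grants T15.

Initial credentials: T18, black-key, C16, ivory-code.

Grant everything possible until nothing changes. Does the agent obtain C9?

C9 would need black-token (A3), but black-token is never granted.

No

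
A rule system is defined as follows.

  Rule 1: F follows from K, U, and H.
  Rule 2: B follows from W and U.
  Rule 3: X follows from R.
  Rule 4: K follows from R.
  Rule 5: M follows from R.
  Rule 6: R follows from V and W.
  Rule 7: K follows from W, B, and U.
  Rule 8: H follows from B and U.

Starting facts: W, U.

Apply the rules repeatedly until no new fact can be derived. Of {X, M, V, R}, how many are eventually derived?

X would need R (Rule 3), but R is never established.
M would need R (Rule 5), but R is never established.
No rule produces V, and it is not given.
R would need V and W (Rule 6), but V is never established.
None of the 4 are reached.

0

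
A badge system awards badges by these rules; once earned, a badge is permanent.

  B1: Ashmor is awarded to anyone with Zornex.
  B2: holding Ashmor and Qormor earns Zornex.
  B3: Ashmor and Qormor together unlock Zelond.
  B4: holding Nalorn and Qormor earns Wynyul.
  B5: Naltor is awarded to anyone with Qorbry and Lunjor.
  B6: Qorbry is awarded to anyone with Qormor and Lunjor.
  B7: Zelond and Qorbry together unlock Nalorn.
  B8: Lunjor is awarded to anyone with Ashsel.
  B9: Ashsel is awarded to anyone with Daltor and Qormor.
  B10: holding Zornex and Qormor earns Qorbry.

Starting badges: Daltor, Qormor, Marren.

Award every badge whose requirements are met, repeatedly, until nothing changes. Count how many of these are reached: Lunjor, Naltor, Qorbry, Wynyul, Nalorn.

3

With Daltor and Qormor, Ashsel is earned (B9).
With Ashsel, Lunjor is earned (B8).
With Qormor and Lunjor, Qorbry is earned (B6).
With Qorbry and Lunjor, Naltor is earned (B5).
Lunjor: reached.
Naltor: reached.
Qorbry: reached.
Wynyul would need Nalorn and Qormor (B4), but Nalorn is never earned.
Nalorn would need Zelond and Qorbry (B7), but Zelond is never earned.
Reached: Lunjor, Naltor, and Qorbry — 3 of the 5.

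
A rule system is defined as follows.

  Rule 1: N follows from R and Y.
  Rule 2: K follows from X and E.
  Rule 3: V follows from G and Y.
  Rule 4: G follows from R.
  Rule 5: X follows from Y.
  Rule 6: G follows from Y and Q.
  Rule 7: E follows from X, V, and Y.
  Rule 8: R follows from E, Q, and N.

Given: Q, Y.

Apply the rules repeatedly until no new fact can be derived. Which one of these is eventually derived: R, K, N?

K

From Y and Q, Rule 6 gives G.
From Y, Rule 5 gives X.
G and Y hold, so V follows (Rule 3).
X, V, and Y hold, so E follows (Rule 7).
From X and E, Rule 2 gives K.
N would need R and Y (Rule 1), but R is never established. R would need E, Q, and N (Rule 8), but N is never established.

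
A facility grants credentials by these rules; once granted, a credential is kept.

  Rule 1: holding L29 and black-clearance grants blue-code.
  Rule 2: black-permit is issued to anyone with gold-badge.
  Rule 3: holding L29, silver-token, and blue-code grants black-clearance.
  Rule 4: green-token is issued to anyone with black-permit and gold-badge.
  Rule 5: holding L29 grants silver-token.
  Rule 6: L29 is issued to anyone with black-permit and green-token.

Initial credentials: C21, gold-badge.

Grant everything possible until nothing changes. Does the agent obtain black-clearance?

black-clearance would need L29, silver-token, and blue-code (Rule 3), but blue-code is never granted.

No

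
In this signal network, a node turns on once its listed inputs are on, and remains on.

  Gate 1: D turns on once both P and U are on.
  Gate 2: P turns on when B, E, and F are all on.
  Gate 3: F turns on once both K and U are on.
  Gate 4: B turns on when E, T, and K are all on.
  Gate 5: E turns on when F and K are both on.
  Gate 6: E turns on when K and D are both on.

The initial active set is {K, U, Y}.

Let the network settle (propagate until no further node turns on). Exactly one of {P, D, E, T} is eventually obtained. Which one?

E

K and U are on, so F turns on (Gate 3).
F and K are on, so E turns on (Gate 5).
P would need B, E, and F (Gate 2), but B never turns on. D would need P and U (Gate 1), but P never turns on. No rule produces T, and it is not given.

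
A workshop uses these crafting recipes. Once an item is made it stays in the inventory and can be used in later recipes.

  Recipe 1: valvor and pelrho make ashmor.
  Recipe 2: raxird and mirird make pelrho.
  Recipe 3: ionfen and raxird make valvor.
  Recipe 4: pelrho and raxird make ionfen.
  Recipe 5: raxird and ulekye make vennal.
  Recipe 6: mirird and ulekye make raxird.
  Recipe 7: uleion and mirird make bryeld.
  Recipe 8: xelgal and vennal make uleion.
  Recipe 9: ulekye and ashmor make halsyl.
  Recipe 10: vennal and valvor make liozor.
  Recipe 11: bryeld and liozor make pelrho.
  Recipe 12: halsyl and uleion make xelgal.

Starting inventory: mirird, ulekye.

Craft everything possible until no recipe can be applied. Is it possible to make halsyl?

Yes

mirird and ulekye → raxird (Recipe 6).
raxird and mirird → pelrho (Recipe 2).
Using Recipe 4, pelrho and raxird make ionfen.
ionfen and raxird → valvor (Recipe 3).
Using Recipe 1, valvor and pelrho make ashmor.
Using Recipe 9, ulekye and ashmor make halsyl.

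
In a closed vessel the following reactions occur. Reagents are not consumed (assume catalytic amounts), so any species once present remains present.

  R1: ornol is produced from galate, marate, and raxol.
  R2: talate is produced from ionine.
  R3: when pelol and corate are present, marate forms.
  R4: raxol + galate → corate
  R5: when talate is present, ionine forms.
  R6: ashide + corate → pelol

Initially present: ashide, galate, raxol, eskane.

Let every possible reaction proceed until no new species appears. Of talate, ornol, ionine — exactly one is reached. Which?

raxol and galate present → corate forms (R4).
ashide and corate present → pelol forms (R6).
pelol and corate present → marate forms (R3).
galate, marate, and raxol present → ornol forms (R1).
ionine would need talate (R5), but talate never forms. talate would need ionine (R2), but ionine never forms.

ornol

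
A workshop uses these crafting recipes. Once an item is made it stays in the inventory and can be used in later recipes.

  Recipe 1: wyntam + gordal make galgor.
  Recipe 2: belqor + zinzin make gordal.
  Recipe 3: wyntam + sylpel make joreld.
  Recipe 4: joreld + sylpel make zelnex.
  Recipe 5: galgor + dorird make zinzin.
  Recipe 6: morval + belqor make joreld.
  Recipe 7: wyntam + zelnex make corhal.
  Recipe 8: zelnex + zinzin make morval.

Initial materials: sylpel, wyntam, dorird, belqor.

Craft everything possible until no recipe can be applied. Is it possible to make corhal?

wyntam + sylpel → joreld (Recipe 3).
Using Recipe 4, joreld and sylpel make zelnex.
Using Recipe 7, wyntam and zelnex make corhal.

Yes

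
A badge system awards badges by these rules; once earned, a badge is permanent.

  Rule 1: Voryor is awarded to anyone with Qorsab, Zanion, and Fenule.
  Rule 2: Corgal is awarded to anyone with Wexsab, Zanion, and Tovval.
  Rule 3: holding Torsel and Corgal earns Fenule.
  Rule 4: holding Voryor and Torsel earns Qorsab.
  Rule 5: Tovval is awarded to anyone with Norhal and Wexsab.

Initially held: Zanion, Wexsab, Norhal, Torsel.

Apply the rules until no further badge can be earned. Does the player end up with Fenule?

Yes

With Norhal and Wexsab, Tovval is earned (Rule 5).
With Wexsab, Zanion, and Tovval, Corgal is earned (Rule 2).
With Torsel and Corgal, Fenule is earned (Rule 3).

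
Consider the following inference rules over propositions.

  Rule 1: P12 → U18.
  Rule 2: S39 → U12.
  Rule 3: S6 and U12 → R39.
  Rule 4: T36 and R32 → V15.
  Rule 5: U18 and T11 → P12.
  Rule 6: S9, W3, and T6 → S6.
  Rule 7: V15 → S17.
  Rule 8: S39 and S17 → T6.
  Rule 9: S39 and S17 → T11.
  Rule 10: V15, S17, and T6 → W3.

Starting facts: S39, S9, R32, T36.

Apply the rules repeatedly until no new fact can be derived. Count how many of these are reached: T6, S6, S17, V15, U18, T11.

T36 and R32 hold, so V15 follows (Rule 4).
V15 holds, so S17 follows (Rule 7).
From S39 and S17, Rule 9 gives T11.
From S39 and S17, Rule 8 gives T6.
From V15, S17, and T6, Rule 10 gives W3.
From S9, W3, and T6, Rule 6 gives S6.
T6: reached.
S6: reached.
S17: reached.
V15: reached.
U18 would need P12 (Rule 1), but P12 is never established.
T11: reached.
Reached: T6, S6, S17, V15, and T11 — 5 of the 6.

5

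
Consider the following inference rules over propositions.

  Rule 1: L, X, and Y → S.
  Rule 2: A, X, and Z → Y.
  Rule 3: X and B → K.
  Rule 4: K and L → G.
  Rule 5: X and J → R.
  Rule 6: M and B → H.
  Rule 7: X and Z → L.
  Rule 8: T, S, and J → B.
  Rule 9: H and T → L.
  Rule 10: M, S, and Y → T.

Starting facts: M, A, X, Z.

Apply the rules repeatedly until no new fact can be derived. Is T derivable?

A, X, and Z hold, so Y follows (Rule 2).
X and Z hold, so L follows (Rule 7).
L, X, and Y hold, so S follows (Rule 1).
From M, S, and Y, Rule 10 gives T.

Yes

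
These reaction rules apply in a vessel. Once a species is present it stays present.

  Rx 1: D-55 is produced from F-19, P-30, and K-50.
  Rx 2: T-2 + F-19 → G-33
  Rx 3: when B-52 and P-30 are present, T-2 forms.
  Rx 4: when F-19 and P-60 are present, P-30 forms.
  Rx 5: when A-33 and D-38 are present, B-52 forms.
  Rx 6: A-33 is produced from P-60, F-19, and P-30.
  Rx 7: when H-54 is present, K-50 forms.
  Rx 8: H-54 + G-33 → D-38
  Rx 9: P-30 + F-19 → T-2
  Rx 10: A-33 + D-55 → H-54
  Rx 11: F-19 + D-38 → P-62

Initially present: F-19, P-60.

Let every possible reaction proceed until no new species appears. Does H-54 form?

No

H-54 would need A-33 and D-55 (Rx 10), but D-55 never forms.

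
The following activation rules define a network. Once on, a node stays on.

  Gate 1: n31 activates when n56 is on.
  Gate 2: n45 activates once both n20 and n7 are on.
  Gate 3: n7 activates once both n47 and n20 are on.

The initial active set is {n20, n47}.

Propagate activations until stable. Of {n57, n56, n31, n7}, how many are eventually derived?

n47 and n20 are on, so n7 activates (Gate 3).
No rule produces n57, and it is not given.
No rule produces n56, and it is not given.
n31 would need n56 (Gate 1), but n56 never turns on.
n7: reached.
Reached: n7 — 1 of the 4.

1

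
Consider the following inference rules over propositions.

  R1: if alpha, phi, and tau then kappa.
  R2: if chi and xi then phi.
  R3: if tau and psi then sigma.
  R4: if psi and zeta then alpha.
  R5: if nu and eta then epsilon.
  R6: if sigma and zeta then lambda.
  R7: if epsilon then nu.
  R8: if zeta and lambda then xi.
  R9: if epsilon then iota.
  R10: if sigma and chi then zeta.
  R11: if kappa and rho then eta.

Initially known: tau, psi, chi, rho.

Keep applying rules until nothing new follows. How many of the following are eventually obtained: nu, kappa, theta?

1

From tau and psi, R3 gives sigma.
From sigma and chi, R10 gives zeta.
sigma and zeta hold, so lambda follows (R6).
psi and zeta hold, so alpha follows (R4).
From zeta and lambda, R8 gives xi.
From chi and xi, R2 gives phi.
alpha, phi, and tau hold, so kappa follows (R1).
nu would need epsilon (R7), but epsilon is never established.
kappa: reached.
No rule produces theta, and it is not given.
Reached: kappa — 1 of the 3.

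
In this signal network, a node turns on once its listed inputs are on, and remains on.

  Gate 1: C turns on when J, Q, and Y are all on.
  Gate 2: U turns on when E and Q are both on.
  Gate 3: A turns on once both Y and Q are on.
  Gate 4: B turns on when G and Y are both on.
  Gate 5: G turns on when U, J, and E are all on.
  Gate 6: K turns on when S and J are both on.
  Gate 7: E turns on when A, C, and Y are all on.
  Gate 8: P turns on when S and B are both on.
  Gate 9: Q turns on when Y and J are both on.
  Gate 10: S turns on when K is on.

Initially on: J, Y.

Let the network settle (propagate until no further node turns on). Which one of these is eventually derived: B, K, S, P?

Y and J are on, so Q turns on (Gate 9).
Gate 1: J, Q, and Y on → C on.
Gate 3: Y and Q on → A on.
Gate 7: A, C, and Y on → E on.
E and Q are on, so U turns on (Gate 2).
Gate 5: U, J, and E on → G on.
Gate 4: G and Y on → B on.
S would need K (Gate 10), but K never turns on. K would need S and J (Gate 6), but S never turns on. P would need S and B (Gate 8), but S never turns on.

B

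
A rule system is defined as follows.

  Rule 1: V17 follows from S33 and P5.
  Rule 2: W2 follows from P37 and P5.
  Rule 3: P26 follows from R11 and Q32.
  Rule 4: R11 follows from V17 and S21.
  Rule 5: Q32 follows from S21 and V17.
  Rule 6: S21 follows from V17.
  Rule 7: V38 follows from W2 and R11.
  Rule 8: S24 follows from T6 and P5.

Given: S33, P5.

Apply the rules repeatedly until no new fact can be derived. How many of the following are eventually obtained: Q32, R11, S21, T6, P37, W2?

From S33 and P5, Rule 1 gives V17.
V17 holds, so S21 follows (Rule 6).
From V17 and S21, Rule 4 gives R11.
S21 and V17 hold, so Q32 follows (Rule 5).
Q32: reached.
R11: reached.
S21: reached.
No rule produces T6, and it is not given.
No rule produces P37, and it is not given.
W2 would need P37 and P5 (Rule 2), but P37 is never established.
Reached: Q32, R11, and S21 — 3 of the 6.

3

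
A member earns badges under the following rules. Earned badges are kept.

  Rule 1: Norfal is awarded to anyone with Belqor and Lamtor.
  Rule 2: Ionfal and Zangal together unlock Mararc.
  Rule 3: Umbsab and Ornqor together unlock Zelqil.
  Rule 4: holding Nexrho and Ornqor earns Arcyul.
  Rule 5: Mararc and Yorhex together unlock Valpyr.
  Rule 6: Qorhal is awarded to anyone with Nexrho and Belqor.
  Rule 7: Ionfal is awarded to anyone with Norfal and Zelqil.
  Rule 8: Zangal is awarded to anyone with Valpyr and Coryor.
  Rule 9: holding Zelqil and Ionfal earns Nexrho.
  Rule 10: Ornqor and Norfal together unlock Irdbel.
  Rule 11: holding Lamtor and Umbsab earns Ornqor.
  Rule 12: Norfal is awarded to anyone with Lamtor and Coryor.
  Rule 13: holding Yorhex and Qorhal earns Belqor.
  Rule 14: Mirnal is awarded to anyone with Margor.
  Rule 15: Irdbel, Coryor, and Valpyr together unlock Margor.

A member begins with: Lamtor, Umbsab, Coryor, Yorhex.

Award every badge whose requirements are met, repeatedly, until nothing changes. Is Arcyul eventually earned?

Yes

With Lamtor and Coryor, Norfal is earned (Rule 12).
With Lamtor and Umbsab, Ornqor is earned (Rule 11).
With Umbsab and Ornqor, Zelqil is earned (Rule 3).
With Norfal and Zelqil, Ionfal is earned (Rule 7).
With Zelqil and Ionfal, Nexrho is earned (Rule 9).
With Nexrho and Ornqor, Arcyul is earned (Rule 4).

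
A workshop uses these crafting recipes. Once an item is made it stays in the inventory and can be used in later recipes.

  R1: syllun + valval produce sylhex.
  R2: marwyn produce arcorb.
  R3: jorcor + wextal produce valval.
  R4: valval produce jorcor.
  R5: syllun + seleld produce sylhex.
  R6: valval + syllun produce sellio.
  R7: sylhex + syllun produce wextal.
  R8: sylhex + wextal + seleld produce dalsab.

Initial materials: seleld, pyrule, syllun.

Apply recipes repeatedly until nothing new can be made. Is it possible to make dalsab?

Using R5, syllun and seleld make sylhex.
Using R7, sylhex and syllun make wextal.
sylhex + wextal + seleld → dalsab (R8).

Yes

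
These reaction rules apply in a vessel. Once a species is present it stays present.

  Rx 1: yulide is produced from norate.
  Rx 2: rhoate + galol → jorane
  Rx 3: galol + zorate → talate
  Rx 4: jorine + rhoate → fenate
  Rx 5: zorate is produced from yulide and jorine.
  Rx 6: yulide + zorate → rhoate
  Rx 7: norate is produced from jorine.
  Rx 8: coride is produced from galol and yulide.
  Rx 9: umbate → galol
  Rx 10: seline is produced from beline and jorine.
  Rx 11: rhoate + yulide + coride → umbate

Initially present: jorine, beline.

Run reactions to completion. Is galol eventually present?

No

galol would need umbate (Rx 9), but umbate never forms.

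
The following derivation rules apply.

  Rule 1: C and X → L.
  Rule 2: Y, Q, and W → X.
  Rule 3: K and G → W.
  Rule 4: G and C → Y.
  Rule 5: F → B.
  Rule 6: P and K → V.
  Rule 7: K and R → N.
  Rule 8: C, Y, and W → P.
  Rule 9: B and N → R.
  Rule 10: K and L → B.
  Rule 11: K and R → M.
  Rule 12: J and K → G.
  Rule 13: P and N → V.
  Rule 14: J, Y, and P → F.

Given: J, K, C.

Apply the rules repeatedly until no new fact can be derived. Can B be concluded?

J and K hold, so G follows (Rule 12).
From K and G, Rule 3 gives W.
G and C hold, so Y follows (Rule 4).
From C, Y, and W, Rule 8 gives P.
From J, Y, and P, Rule 14 gives F.
From F, Rule 5 gives B.

Yes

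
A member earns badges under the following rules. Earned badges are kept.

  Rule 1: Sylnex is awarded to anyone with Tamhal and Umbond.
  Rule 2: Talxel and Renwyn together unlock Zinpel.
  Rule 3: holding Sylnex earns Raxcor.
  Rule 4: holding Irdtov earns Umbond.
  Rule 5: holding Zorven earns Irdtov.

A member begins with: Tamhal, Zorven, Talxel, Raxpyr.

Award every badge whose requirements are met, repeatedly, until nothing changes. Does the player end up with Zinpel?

Zinpel would need Talxel and Renwyn (Rule 2), but Renwyn is never earned.

No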